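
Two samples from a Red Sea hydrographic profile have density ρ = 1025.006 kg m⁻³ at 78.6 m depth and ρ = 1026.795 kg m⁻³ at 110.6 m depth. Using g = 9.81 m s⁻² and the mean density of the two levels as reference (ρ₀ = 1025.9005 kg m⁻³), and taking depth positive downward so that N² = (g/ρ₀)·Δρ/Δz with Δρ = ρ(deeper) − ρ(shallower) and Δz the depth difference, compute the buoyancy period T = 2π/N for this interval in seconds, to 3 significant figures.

Δρ = 1026.795 − 1025.006 = 1.789 kg m⁻³ over Δz = 110.6 − 78.6 = 32 m.
N² = (9.81/1025.9005) × (1.789/32) = 5.3459 × 10⁻⁴ s⁻².
N = √(5.3459 × 10⁻⁴) = 0.023121 rad s⁻¹, so T = 2π/N = 271.75 s ≈ 272 s.
Since Δρ > 0 the layer is stably stratified.

272 s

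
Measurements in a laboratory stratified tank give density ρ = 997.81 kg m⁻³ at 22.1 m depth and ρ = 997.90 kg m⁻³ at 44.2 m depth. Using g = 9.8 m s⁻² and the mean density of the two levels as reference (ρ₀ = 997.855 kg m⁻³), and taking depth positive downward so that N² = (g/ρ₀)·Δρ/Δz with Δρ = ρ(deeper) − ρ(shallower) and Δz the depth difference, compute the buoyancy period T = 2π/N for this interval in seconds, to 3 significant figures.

994 s

Δρ = 997.90 − 997.81 = 0.09 kg m⁻³ over Δz = 44.2 − 22.1 = 22.1 m.
N² = (9.8/997.855) × (0.09/22.1) = 3.9995 × 10⁻⁵ s⁻².
N = √(3.9995 × 10⁻⁵) = 6.3242 × 10⁻³ rad s⁻¹, so T = 2π/N = 993.51 s ≈ 994 s.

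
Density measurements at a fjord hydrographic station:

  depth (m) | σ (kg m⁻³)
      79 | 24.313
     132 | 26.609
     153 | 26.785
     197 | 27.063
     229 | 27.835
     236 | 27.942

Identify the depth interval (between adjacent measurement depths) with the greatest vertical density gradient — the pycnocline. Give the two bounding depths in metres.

79–132 m

Compute the density gradient over each adjacent pair:
  79–132 m: Δρ/Δz = 2.296/53 = 0.043 kg m⁻⁴
  132–153 m: Δρ/Δz = 0.176/21 = 8.4 × 10⁻³ kg m⁻⁴
  153–197 m: Δρ/Δz = 0.278/44 = 6.3 × 10⁻³ kg m⁻⁴
  197–229 m: Δρ/Δz = 0.772/32 = 0.024 kg m⁻⁴
  229–236 m: Δρ/Δz = 0.107/7 = 0.015 kg m⁻⁴
The largest gradient is in the 79–132 m interval — the pycnocline.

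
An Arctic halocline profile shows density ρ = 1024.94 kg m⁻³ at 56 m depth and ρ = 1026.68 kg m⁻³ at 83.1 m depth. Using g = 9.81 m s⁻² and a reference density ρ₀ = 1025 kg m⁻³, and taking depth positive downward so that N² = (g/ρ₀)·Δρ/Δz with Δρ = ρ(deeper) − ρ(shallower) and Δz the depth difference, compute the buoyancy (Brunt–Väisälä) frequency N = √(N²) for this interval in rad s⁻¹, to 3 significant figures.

0.0248 rad s⁻¹

Δρ = 1026.68 − 1024.94 = 1.74 kg m⁻³ over Δz = 83.1 − 56 = 27.1 m.
N² = (9.81/1025) × (1.74/27.1) = 6.1450 × 10⁻⁴ s⁻².
N = √(6.1450 × 10⁻⁴) = 0.024789 rad s⁻¹ ≈ 0.0248 rad s⁻¹.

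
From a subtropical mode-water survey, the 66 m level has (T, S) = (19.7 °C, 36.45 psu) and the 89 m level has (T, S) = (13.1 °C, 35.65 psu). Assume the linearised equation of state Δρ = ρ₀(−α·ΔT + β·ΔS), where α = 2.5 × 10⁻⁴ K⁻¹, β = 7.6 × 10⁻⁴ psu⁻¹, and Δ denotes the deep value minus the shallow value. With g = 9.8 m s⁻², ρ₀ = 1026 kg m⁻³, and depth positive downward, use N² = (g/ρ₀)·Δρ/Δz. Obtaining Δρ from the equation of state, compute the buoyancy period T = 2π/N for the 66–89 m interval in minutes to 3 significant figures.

ΔT = -6.6 K, ΔS = -0.80 psu (deep − shallow).
Δρ/ρ₀ = −αΔT + βΔS = 1.65 × 10⁻³ − 6.08 × 10⁻⁴ = 1.042 × 10⁻³, so Δρ ≈ 1.069 kg m⁻³.
N² = (g/ρ₀)·Δρ/Δz = g·(Δρ/ρ₀)/Δz = 9.8 × 1.042 × 10⁻³ / 23 = 4.4398 × 10⁻⁴ s⁻².
N = √(4.4398 × 10⁻⁴) = 0.021071 rad s⁻¹ → T = 2π/N = 298.19 s = 4.9698 min ≈ 4.97 min.

4.97 min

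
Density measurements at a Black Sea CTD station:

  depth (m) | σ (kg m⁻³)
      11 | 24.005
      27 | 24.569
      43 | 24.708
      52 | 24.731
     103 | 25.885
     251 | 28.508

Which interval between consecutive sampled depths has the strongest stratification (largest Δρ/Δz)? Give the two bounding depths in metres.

Compute the density gradient over each adjacent pair:
  11–27 m: Δρ/Δz = 0.564/16 = 0.035 kg m⁻⁴
  27–43 m: Δρ/Δz = 0.139/16 = 8.7 × 10⁻³ kg m⁻⁴
  43–52 m: Δρ/Δz = 0.023/9 = 2.6 × 10⁻³ kg m⁻⁴
  52–103 m: Δρ/Δz = 1.154/51 = 0.023 kg m⁻⁴
  103–251 m: Δρ/Δz = 2.623/148 = 0.018 kg m⁻⁴
The largest gradient is in the 11–27 m interval — the pycnocline.

11–27 m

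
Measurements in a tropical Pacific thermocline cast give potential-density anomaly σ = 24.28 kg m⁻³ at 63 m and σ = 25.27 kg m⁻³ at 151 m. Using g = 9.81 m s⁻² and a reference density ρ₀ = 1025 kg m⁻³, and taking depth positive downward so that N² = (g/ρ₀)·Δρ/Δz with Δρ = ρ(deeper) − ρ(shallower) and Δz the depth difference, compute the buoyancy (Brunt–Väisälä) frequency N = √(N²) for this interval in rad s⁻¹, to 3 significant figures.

0.0104 rad s⁻¹

Δρ = 1025.27 − 1024.28 = 0.99 kg m⁻³ over Δz = 151 − 63 = 88 m.
N² = (9.81/1025) × (0.99/88) = 1.0767 × 10⁻⁴ s⁻².
N = √(1.0767 × 10⁻⁴) = 0.010376 rad s⁻¹ ≈ 0.0104 rad s⁻¹.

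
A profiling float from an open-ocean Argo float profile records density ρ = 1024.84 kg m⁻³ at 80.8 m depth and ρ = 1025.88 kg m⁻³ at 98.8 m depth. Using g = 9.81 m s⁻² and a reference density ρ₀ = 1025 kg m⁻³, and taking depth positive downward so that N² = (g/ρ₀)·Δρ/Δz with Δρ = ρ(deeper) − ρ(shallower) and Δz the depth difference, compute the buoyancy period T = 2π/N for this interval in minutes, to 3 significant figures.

Δρ = 1025.88 − 1024.84 = 1.04 kg m⁻³ over Δz = 98.8 − 80.8 = 18 m.
N² = (9.81/1025) × (1.04/18) = 5.5298 × 10⁻⁴ s⁻².
N = √(5.5298 × 10⁻⁴) = 0.023516 rad s⁻¹, so T = 2π/N = 267.19 s = 4.4532 min ≈ 4.45 min.

4.45 min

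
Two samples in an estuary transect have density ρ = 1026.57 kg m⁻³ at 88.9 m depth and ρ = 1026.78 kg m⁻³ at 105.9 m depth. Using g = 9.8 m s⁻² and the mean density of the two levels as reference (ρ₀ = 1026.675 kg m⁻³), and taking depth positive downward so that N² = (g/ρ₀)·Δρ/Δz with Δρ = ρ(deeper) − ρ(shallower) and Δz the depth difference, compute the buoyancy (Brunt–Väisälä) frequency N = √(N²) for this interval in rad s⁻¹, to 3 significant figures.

0.0109 rad s⁻¹

Δρ = 1026.78 − 1026.57 = 0.21 kg m⁻³ over Δz = 105.9 − 88.9 = 17 m.
N² = (9.8/1026.675) × (0.21/17) = 1.1791 × 10⁻⁴ s⁻².
N = √(1.1791 × 10⁻⁴) = 0.010859 rad s⁻¹ ≈ 0.0109 rad s⁻¹.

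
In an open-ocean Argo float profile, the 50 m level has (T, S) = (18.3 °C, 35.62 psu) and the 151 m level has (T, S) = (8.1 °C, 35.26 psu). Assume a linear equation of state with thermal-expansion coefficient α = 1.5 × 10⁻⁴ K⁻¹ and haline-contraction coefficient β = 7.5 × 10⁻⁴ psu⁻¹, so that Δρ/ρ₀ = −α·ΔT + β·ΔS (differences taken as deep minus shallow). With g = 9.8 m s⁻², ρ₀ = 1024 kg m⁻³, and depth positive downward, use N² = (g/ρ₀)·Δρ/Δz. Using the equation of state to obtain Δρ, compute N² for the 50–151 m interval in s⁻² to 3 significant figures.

1.22 × 10⁻⁴ s⁻²

ΔT = -10.2 K, ΔS = -0.36 psu (deep − shallow).
Δρ/ρ₀ = −αΔT + βΔS = 1.53 × 10⁻³ − 2.70 × 10⁻⁴ = 1.26 × 10⁻³, so Δρ ≈ 1.290 kg m⁻³.
N² = (g/ρ₀)·Δρ/Δz = g·(Δρ/ρ₀)/Δz = 9.8 × 1.26 × 10⁻³ / 101 = 1.2226 × 10⁻⁴ s⁻² ≈ 1.22 × 10⁻⁴ s⁻².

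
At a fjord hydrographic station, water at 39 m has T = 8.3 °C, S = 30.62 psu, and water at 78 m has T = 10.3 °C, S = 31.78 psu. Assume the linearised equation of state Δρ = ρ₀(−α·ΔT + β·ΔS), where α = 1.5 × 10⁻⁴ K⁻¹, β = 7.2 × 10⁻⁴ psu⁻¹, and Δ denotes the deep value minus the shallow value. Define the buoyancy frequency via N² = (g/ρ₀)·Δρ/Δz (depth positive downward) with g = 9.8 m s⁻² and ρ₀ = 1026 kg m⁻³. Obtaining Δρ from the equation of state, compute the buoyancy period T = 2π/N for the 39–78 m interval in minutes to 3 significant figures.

9.03 min

ΔT = +2.0 K, ΔS = +1.16 psu (deep − shallow).
Δρ/ρ₀ = −αΔT + βΔS = -3.00 × 10⁻⁴ + 8.352 × 10⁻⁴ = 5.352 × 10⁻⁴, so Δρ ≈ 0.5491 kg m⁻³.
N² = (g/ρ₀)·Δρ/Δz = g·(Δρ/ρ₀)/Δz = 9.8 × 5.352 × 10⁻⁴ / 39 = 1.3449 × 10⁻⁴ s⁻².
N = √(1.3449 × 10⁻⁴) = 0.011597 rad s⁻¹ → T = 2π/N = 541.79 s = 9.0298 min ≈ 9.03 min.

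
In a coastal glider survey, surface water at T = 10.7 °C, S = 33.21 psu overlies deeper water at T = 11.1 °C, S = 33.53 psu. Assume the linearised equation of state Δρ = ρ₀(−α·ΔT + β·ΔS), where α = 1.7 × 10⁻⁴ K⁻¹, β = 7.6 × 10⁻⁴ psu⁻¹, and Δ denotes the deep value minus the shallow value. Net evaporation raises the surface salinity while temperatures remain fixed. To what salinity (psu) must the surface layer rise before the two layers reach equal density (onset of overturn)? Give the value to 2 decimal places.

33.44 psu

Neutral buoyancy requires −α(T_deep − T_surf) + β(S_deep − S_surf′) = 0.
S_surf′ = S_deep − (α/β)·ΔT = 33.53 − (1.7 × 10⁻⁴/7.6 × 10⁻⁴)·(+0.4) = 33.4405 psu.
Increase required: 33.4405 − 33.21 = 0.2305 psu.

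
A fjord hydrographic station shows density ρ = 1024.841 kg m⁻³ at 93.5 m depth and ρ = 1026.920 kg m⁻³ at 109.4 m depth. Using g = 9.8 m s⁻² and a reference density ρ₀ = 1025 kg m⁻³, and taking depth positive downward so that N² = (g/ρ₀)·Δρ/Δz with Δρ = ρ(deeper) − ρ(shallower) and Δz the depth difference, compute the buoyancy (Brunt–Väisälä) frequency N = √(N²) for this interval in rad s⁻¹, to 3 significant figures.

Δρ = 1026.920 − 1024.841 = 2.079 kg m⁻³ over Δz = 109.4 − 93.5 = 15.9 m.
N² = (9.8/1025) × (2.079/15.9) = 1.2501 × 10⁻³ s⁻².
N = √(1.2501 × 10⁻³) = 0.035357 rad s⁻¹ ≈ 0.0354 rad s⁻¹.

0.0354 rad s⁻¹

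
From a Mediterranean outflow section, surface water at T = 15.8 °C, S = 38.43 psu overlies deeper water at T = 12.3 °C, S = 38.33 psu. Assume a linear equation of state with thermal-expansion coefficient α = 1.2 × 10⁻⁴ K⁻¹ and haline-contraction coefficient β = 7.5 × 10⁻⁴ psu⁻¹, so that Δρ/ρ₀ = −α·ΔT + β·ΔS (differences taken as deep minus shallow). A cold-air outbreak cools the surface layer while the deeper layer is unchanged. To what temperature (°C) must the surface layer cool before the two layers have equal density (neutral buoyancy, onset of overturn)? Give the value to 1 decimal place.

12.9 °C

Neutral buoyancy requires Δρ = 0, i.e. −α(T_deep − T_surf′) + β(S_deep − S_surf) = 0.
T_surf′ = T_deep − (β/α)·ΔS = 12.3 − (7.5 × 10⁻⁴/1.2 × 10⁻⁴)·(-0.10) = 12.925 °C.
Cooling required: 15.8 − (12.925) = 2.875 °C.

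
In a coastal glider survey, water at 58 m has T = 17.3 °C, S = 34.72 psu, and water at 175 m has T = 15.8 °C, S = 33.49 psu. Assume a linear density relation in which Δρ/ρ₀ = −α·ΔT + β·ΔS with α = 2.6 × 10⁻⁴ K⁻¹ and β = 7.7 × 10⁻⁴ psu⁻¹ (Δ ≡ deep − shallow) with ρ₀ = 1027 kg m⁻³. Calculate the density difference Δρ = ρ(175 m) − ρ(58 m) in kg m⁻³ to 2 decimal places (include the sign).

ΔT = -1.5 K, ΔS = -1.23 psu (deep − shallow).
Δρ/ρ₀ = −(2.6 × 10⁻⁴)(-1.5) + (7.7 × 10⁻⁴)(-1.23) = -5.571 × 10⁻⁴.
Δρ = 1027 × (-5.571 × 10⁻⁴) = -0.57 kg m⁻³.
Negative Δρ: lighter below, statically unstable.

-0.57 kg m⁻³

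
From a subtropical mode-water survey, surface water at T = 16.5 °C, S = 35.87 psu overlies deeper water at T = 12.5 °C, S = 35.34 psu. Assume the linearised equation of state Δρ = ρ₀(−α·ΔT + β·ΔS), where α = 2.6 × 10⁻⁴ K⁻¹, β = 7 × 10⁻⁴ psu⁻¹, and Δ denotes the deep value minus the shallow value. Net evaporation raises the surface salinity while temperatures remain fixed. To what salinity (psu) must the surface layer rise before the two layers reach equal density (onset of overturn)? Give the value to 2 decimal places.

36.83 psu

Neutral buoyancy requires −α(T_deep − T_surf) + β(S_deep − S_surf′) = 0.
S_surf′ = S_deep − (α/β)·ΔT = 35.34 − (2.6 × 10⁻⁴/7 × 10⁻⁴)·(-4.0) = 36.8257 psu.
Increase required: 36.8257 − 35.87 = 0.9557 psu.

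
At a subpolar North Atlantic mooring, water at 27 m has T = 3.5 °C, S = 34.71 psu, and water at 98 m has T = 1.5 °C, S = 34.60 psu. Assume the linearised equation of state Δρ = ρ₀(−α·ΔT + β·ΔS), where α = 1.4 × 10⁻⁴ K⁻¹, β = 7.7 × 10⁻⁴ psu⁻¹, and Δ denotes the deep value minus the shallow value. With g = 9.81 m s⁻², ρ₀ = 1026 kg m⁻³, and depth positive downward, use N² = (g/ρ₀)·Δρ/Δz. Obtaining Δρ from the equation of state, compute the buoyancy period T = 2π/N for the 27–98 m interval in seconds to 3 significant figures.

1.21 × 10³ s

ΔT = -2.0 K, ΔS = -0.11 psu (deep − shallow).
Δρ/ρ₀ = −αΔT + βΔS = 2.80 × 10⁻⁴ − 8.47 × 10⁻⁵ = 1.953 × 10⁻⁴, so Δρ ≈ 0.2004 kg m⁻³.
N² = (g/ρ₀)·Δρ/Δz = g·(Δρ/ρ₀)/Δz = 9.81 × 1.953 × 10⁻⁴ / 71 = 2.6984 × 10⁻⁵ s⁻².
N = √(2.6984 × 10⁻⁵) = 5.1946 × 10⁻³ rad s⁻¹ → T = 2π/N = 1.2096 × 10³ s ≈ 1.21 × 10³ s.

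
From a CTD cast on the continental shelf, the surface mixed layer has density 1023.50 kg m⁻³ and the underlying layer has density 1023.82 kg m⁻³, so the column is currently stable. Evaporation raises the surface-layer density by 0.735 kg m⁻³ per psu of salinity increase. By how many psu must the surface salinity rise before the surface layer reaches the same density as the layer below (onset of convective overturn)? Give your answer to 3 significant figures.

Density deficit of the surface layer: 1023.82 − 1023.50 = 0.32 kg m⁻³.
Required change = 0.32 / 0.735 = 0.435 psu.

0.435 psu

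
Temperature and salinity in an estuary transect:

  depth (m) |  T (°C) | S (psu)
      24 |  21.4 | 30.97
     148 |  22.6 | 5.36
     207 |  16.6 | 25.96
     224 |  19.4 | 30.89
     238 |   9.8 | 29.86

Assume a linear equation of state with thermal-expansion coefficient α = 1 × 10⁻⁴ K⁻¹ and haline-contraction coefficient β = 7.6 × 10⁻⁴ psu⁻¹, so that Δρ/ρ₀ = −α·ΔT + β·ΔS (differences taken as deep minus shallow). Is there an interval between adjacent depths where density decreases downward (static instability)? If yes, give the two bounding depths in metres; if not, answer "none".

Evaluate Δρ/ρ₀ = −αΔT + βΔS across each adjacent pair:
  24–148 m: −αΔT+βΔS = −(1 × 10⁻⁴)(+1.2)+(7.6 × 10⁻⁴)(-25.61) = -0.020 → UNSTABLE
  148–207 m: −αΔT+βΔS = −(1 × 10⁻⁴)(-6.0)+(7.6 × 10⁻⁴)(+20.60) = 0.016 → stable
  207–224 m: −αΔT+βΔS = −(1 × 10⁻⁴)(+2.8)+(7.6 × 10⁻⁴)(+4.93) = 3.5 × 10⁻³ → stable
  224–238 m: −αΔT+βΔS = −(1 × 10⁻⁴)(-9.6)+(7.6 × 10⁻⁴)(-1.03) = 1.8 × 10⁻⁴ → stable
The 24–148 m interval has Δρ < 0: lighter water underlies denser water.

24–148 m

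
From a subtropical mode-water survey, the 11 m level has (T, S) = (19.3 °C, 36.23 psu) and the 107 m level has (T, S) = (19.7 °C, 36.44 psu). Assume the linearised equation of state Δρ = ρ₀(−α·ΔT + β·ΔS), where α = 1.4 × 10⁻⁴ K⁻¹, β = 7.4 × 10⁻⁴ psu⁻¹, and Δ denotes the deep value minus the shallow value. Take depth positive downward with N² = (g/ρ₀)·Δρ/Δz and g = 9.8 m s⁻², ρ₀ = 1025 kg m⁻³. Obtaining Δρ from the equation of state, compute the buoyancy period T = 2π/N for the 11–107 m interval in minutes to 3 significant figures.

32.9 min

ΔT = +0.4 K, ΔS = +0.21 psu (deep − shallow).
Δρ/ρ₀ = −αΔT + βΔS = -5.60 × 10⁻⁵ + 1.554 × 10⁻⁴ = 9.94 × 10⁻⁵, so Δρ ≈ 0.1019 kg m⁻³.
N² = (g/ρ₀)·Δρ/Δz = g·(Δρ/ρ₀)/Δz = 9.8 × 9.94 × 10⁻⁵ / 96 = 1.0147 × 10⁻⁵ s⁻².
N = √(1.0147 × 10⁻⁵) = 3.1854 × 10⁻³ rad s⁻¹ → T = 2π/N = 1.9725 × 10³ s = 32.875 min ≈ 32.9 min.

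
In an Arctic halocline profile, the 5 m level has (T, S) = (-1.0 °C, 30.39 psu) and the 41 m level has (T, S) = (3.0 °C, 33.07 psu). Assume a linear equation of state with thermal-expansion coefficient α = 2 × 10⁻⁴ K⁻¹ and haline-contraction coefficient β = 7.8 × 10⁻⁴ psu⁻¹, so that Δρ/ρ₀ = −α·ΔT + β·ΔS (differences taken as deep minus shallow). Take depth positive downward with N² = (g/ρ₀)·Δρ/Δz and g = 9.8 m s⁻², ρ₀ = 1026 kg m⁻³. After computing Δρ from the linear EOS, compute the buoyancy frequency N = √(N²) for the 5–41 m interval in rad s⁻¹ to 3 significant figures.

0.0187 rad s⁻¹

ΔT = +4.0 K, ΔS = +2.68 psu (deep − shallow).
Δρ/ρ₀ = −αΔT + βΔS = -8.00 × 10⁻⁴ + 2.0904 × 10⁻³ = 1.2904 × 10⁻³, so Δρ ≈ 1.324 kg m⁻³.
N² = (g/ρ₀)·Δρ/Δz = g·(Δρ/ρ₀)/Δz = 9.8 × 1.2904 × 10⁻³ / 36 = 3.5128 × 10⁻⁴ s⁻².
N = √(3.5128 × 10⁻⁴) = 0.018742 rad s⁻¹ ≈ 0.0187 rad s⁻¹.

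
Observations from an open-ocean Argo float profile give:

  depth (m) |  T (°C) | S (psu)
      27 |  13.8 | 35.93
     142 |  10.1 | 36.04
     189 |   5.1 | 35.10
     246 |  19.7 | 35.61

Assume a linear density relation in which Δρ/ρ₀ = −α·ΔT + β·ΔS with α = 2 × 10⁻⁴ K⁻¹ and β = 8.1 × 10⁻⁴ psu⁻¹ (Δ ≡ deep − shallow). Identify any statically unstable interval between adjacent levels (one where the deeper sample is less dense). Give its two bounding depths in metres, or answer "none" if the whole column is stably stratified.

Evaluate Δρ/ρ₀ = −αΔT + βΔS across each adjacent pair:
  27–142 m: −αΔT+βΔS = −(2 × 10⁻⁴)(-3.7)+(8.1 × 10⁻⁴)(+0.11) = 8.3 × 10⁻⁴ → stable
  142–189 m: −αΔT+βΔS = −(2 × 10⁻⁴)(-5.0)+(8.1 × 10⁻⁴)(-0.94) = 2.4 × 10⁻⁴ → stable
  189–246 m: −αΔT+βΔS = −(2 × 10⁻⁴)(+14.6)+(8.1 × 10⁻⁴)(+0.51) = -2.5 × 10⁻³ → UNSTABLE
The 189–246 m interval has Δρ < 0: lighter water underlies denser water.

189–246 m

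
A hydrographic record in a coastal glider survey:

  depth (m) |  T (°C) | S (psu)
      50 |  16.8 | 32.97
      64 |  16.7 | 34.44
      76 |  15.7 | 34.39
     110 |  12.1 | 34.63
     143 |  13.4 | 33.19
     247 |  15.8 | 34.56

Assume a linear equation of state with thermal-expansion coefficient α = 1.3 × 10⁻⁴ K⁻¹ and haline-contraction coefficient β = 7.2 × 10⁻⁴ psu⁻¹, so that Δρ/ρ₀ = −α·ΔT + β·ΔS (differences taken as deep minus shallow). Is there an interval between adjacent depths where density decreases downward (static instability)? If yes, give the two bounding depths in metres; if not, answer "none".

Evaluate Δρ/ρ₀ = −αΔT + βΔS across each adjacent pair:
  50–64 m: −αΔT+βΔS = −(1.3 × 10⁻⁴)(-0.1)+(7.2 × 10⁻⁴)(+1.47) = 1.1 × 10⁻³ → stable
  64–76 m: −αΔT+βΔS = −(1.3 × 10⁻⁴)(-1.0)+(7.2 × 10⁻⁴)(-0.05) = 9.4 × 10⁻⁵ → stable
  76–110 m: −αΔT+βΔS = −(1.3 × 10⁻⁴)(-3.6)+(7.2 × 10⁻⁴)(+0.24) = 6.4 × 10⁻⁴ → stable
  110–143 m: −αΔT+βΔS = −(1.3 × 10⁻⁴)(+1.3)+(7.2 × 10⁻⁴)(-1.44) = -1.2 × 10⁻³ → UNSTABLE
  143–247 m: −αΔT+βΔS = −(1.3 × 10⁻⁴)(+2.4)+(7.2 × 10⁻⁴)(+1.37) = 6.7 × 10⁻⁴ → stable
The 110–143 m interval has Δρ < 0: lighter water underlies denser water.

110–143 m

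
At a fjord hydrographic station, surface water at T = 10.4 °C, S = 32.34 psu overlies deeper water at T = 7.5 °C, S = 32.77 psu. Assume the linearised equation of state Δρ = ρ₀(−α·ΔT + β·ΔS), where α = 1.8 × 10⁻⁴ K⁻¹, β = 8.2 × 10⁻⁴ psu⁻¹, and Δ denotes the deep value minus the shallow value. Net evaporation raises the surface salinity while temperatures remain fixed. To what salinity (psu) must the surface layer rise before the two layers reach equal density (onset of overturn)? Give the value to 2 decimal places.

33.41 psu

Neutral buoyancy requires −α(T_deep − T_surf) + β(S_deep − S_surf′) = 0.
S_surf′ = S_deep − (α/β)·ΔT = 32.77 − (1.8 × 10⁻⁴/8.2 × 10⁻⁴)·(-2.9) = 33.4066 psu.
Increase required: 33.4066 − 32.34 = 1.0666 psu.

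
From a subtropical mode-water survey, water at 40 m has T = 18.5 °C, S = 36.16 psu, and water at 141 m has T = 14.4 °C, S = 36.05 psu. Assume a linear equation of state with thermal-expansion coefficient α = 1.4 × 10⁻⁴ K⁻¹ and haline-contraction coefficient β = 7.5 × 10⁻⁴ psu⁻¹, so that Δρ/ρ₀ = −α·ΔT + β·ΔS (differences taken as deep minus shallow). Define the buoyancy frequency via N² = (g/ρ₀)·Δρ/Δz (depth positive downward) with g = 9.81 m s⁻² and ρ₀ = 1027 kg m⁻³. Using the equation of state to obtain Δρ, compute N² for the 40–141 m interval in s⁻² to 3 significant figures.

ΔT = -4.1 K, ΔS = -0.11 psu (deep − shallow).
Δρ/ρ₀ = −αΔT + βΔS = 5.74 × 10⁻⁴ − 8.25 × 10⁻⁵ = 4.915 × 10⁻⁴, so Δρ ≈ 0.5048 kg m⁻³.
N² = (g/ρ₀)·Δρ/Δz = g·(Δρ/ρ₀)/Δz = 9.81 × 4.915 × 10⁻⁴ / 101 = 4.7739 × 10⁻⁵ s⁻² ≈ 4.77 × 10⁻⁵ s⁻².

4.77 × 10⁻⁵ s⁻²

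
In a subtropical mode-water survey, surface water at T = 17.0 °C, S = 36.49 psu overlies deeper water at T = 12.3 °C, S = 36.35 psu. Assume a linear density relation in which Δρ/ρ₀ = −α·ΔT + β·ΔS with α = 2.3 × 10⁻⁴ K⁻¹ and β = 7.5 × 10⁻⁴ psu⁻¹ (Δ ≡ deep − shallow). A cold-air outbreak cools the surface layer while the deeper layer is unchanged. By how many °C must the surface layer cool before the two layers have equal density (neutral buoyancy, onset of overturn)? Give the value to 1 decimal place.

Neutral buoyancy requires Δρ = 0, i.e. −α(T_deep − T_surf′) + β(S_deep − S_surf) = 0.
T_surf′ = T_deep − (β/α)·ΔS = 12.3 − (7.5 × 10⁻⁴/2.3 × 10⁻⁴)·(-0.14) = 12.757 °C.
Cooling required: 17.0 − (12.757) = 4.243 °C.

4.2 °C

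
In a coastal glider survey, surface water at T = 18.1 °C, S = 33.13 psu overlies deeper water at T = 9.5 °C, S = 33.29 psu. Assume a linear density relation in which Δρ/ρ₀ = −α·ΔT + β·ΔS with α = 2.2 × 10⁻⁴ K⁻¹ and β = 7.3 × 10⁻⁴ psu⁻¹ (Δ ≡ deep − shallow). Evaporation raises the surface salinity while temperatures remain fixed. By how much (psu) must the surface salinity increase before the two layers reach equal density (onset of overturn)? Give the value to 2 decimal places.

2.75 psu

Neutral buoyancy requires −α(T_deep − T_surf) + β(S_deep − S_surf′) = 0.
S_surf′ = S_deep − (α/β)·ΔT = 33.29 − (2.2 × 10⁻⁴/7.3 × 10⁻⁴)·(-8.6) = 35.8818 psu.
Increase required: 35.8818 − 33.13 = 2.7518 psu.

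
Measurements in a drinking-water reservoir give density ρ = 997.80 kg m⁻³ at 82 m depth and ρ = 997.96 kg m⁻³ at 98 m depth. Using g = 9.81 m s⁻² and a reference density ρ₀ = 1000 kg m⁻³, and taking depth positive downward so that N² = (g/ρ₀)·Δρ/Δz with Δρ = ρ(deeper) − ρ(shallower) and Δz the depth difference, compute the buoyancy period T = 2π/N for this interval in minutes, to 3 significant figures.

10.6 min

Δρ = 997.96 − 997.80 = 0.16 kg m⁻³ over Δz = 98 − 82 = 16 m.
N² = (9.81/1000) × (0.16/16) = 9.8100 × 10⁻⁵ s⁻².
N = √(9.8100 × 10⁻⁵) = 9.9045 × 10⁻³ rad s⁻¹, so T = 2π/N = 634.38 s = 10.573 min ≈ 10.6 min.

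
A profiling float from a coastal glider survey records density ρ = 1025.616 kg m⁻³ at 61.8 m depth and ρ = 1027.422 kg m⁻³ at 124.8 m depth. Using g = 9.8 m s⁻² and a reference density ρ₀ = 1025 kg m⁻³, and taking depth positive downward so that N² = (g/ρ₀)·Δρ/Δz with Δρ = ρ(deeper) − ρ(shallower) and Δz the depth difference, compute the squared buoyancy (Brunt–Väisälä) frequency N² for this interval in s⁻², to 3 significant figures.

Δρ = 1027.422 − 1025.616 = 1.806 kg m⁻³ over Δz = 124.8 − 61.8 = 63 m.
N² = (9.8/1025) × (1.806/63) = 2.7408 × 10⁻⁴ s⁻² ≈ 2.74 × 10⁻⁴ s⁻².

2.74 × 10⁻⁴ s⁻²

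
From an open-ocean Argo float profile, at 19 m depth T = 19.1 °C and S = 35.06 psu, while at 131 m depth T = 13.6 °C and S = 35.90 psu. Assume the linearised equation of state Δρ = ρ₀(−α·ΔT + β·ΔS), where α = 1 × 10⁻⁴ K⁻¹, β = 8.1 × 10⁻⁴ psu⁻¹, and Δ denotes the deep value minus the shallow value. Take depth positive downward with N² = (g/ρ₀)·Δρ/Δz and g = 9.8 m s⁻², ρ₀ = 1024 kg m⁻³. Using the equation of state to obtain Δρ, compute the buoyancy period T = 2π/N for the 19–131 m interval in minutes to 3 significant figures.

ΔT = -5.5 K, ΔS = +0.84 psu (deep − shallow).
Δρ/ρ₀ = −αΔT + βΔS = 5.50 × 10⁻⁴ + 6.804 × 10⁻⁴ = 1.2304 × 10⁻³, so Δρ ≈ 1.260 kg m⁻³.
N² = (g/ρ₀)·Δρ/Δz = g·(Δρ/ρ₀)/Δz = 9.8 × 1.2304 × 10⁻³ / 112 = 1.0766 × 10⁻⁴ s⁻².
N = √(1.0766 × 10⁻⁴) = 0.010376 rad s⁻¹ → T = 2π/N = 605.55 s = 10.092 min ≈ 10.1 min.

10.1 min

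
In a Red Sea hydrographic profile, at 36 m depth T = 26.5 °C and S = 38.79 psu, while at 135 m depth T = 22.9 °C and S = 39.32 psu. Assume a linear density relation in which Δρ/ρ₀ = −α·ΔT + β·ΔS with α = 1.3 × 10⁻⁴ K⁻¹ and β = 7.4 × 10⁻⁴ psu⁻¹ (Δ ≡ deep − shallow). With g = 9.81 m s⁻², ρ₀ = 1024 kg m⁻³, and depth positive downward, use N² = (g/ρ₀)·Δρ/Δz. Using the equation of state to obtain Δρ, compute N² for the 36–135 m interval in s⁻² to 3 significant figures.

ΔT = -3.6 K, ΔS = +0.53 psu (deep − shallow).
Δρ/ρ₀ = −αΔT + βΔS = 4.68 × 10⁻⁴ + 3.922 × 10⁻⁴ = 8.602 × 10⁻⁴, so Δρ ≈ 0.8808 kg m⁻³.
N² = (g/ρ₀)·Δρ/Δz = g·(Δρ/ρ₀)/Δz = 9.81 × 8.602 × 10⁻⁴ / 99 = 8.5238 × 10⁻⁵ s⁻² ≈ 8.52 × 10⁻⁵ s⁻².

8.52 × 10⁻⁵ s⁻²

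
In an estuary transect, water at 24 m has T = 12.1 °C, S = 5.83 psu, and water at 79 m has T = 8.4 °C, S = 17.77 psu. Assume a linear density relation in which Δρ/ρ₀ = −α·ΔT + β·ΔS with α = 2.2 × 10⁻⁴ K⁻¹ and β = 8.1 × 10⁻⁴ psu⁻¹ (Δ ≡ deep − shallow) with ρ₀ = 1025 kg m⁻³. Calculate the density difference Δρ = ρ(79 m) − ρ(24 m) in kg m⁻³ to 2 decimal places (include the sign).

ΔT = -3.7 K, ΔS = +11.94 psu (deep − shallow).
Δρ/ρ₀ = −(2.2 × 10⁻⁴)(-3.7) + (8.1 × 10⁻⁴)(+11.94) = 0.0104854.
Δρ = 1025 × (0.0104854) = +10.75 kg m⁻³.
Positive Δρ: denser below, stable.

+10.75 kg m⁻³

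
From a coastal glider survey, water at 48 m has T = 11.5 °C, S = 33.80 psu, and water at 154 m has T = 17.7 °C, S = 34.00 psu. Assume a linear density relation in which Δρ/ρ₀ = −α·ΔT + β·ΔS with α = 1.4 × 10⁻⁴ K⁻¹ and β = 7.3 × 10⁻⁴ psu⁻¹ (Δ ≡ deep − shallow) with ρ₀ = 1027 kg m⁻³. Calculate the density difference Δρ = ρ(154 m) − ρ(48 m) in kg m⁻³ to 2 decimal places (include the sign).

ΔT = +6.2 K, ΔS = +0.20 psu (deep − shallow).
Δρ/ρ₀ = −(1.4 × 10⁻⁴)(+6.2) + (7.3 × 10⁻⁴)(+0.20) = -7.22 × 10⁻⁴.
Δρ = 1027 × (-7.22 × 10⁻⁴) = -0.74 kg m⁻³.
Negative Δρ: lighter below, statically unstable.

-0.74 kg m⁻³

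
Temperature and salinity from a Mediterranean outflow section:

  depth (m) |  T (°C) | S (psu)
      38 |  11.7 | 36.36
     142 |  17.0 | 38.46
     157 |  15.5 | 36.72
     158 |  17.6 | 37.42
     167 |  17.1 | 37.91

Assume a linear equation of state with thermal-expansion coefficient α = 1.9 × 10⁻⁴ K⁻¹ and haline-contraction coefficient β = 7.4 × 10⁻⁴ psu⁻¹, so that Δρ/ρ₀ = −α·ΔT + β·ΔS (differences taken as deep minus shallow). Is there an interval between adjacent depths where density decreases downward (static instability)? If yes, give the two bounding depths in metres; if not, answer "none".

Evaluate Δρ/ρ₀ = −αΔT + βΔS across each adjacent pair:
  38–142 m: −αΔT+βΔS = −(1.9 × 10⁻⁴)(+5.3)+(7.4 × 10⁻⁴)(+2.10) = 5.5 × 10⁻⁴ → stable
  142–157 m: −αΔT+βΔS = −(1.9 × 10⁻⁴)(-1.5)+(7.4 × 10⁻⁴)(-1.74) = -1.0 × 10⁻³ → UNSTABLE
  157–158 m: −αΔT+βΔS = −(1.9 × 10⁻⁴)(+2.1)+(7.4 × 10⁻⁴)(+0.70) = 1.2 × 10⁻⁴ → stable
  158–167 m: −αΔT+βΔS = −(1.9 × 10⁻⁴)(-0.5)+(7.4 × 10⁻⁴)(+0.49) = 4.6 × 10⁻⁴ → stable
The 142–157 m interval has Δρ < 0: lighter water underlies denser water.

142–157 m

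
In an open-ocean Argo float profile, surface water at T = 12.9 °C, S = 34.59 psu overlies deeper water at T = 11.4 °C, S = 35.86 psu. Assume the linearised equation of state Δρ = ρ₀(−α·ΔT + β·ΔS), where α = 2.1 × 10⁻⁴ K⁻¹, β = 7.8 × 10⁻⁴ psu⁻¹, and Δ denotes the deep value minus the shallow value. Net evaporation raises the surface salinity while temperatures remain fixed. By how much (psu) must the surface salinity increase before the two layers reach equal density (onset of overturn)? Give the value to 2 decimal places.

Neutral buoyancy requires −α(T_deep − T_surf) + β(S_deep − S_surf′) = 0.
S_surf′ = S_deep − (α/β)·ΔT = 35.86 − (2.1 × 10⁻⁴/7.8 × 10⁻⁴)·(-1.5) = 36.2638 psu.
Increase required: 36.2638 − 34.59 = 1.6738 psu.

1.67 psu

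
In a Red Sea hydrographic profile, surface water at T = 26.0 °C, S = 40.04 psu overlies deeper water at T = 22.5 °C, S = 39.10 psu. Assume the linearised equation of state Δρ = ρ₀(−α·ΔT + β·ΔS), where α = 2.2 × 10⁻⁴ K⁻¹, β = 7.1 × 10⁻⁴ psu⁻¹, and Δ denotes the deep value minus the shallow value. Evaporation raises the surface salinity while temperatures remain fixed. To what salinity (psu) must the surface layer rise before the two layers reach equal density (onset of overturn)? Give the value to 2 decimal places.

40.18 psu

Neutral buoyancy requires −α(T_deep − T_surf) + β(S_deep − S_surf′) = 0.
S_surf′ = S_deep − (α/β)·ΔT = 39.10 − (2.2 × 10⁻⁴/7.1 × 10⁻⁴)·(-3.5) = 40.1845 psu.
Increase required: 40.1845 − 40.04 = 0.1445 psu.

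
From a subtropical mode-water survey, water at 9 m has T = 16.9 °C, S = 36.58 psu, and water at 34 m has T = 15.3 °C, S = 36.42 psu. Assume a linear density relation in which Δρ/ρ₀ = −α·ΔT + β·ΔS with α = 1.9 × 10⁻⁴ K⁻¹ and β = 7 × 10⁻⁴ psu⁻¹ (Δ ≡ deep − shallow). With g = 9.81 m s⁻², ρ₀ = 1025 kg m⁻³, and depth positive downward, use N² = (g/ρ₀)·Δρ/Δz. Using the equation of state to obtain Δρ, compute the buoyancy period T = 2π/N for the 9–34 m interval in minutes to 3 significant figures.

ΔT = -1.6 K, ΔS = -0.16 psu (deep − shallow).
Δρ/ρ₀ = −αΔT + βΔS = 3.04 × 10⁻⁴ − 1.12 × 10⁻⁴ = 1.92 × 10⁻⁴, so Δρ ≈ 0.1968 kg m⁻³.
N² = (g/ρ₀)·Δρ/Δz = g·(Δρ/ρ₀)/Δz = 9.81 × 1.92 × 10⁻⁴ / 25 = 7.5341 × 10⁻⁵ s⁻².
N = √(7.5341 × 10⁻⁵) = 8.6799 × 10⁻³ rad s⁻¹ → T = 2π/N = 723.88 s = 12.065 min ≈ 12.1 min.

12.1 min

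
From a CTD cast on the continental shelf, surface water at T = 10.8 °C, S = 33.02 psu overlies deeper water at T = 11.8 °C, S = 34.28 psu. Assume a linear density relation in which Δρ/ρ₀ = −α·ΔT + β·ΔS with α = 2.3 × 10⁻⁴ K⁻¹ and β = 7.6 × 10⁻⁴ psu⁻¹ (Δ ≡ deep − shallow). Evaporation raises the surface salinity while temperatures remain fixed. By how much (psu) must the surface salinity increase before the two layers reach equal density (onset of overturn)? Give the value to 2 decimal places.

Neutral buoyancy requires −α(T_deep − T_surf) + β(S_deep − S_surf′) = 0.
S_surf′ = S_deep − (α/β)·ΔT = 34.28 − (2.3 × 10⁻⁴/7.6 × 10⁻⁴)·(+1.0) = 33.9774 psu.
Increase required: 33.9774 − 33.02 = 0.9574 psu.

0.96 psu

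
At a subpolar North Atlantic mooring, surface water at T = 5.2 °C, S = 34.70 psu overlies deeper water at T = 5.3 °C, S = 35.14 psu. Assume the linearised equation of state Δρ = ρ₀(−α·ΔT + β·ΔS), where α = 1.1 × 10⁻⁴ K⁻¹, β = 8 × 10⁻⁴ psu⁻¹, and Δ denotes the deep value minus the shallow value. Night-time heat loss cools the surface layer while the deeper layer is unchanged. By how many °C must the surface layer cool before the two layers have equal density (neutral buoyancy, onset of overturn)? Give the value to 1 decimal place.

3.1 °C

Neutral buoyancy requires Δρ = 0, i.e. −α(T_deep − T_surf′) + β(S_deep − S_surf) = 0.
T_surf′ = T_deep − (β/α)·ΔS = 5.3 − (8 × 10⁻⁴/1.1 × 10⁻⁴)·(+0.44) = 2.100 °C.
Cooling required: 5.2 − (2.100) = 3.100 °C.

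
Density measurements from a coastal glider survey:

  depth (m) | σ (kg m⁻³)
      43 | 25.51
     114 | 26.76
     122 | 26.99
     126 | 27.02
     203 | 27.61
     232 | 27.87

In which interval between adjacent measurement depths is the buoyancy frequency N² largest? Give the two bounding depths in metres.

Compute the density gradient over each adjacent pair:
  43–114 m: Δρ/Δz = 1.25/71 = 0.018 kg m⁻⁴
  114–122 m: Δρ/Δz = 0.23/8 = 0.029 kg m⁻⁴
  122–126 m: Δρ/Δz = 0.03/4 = 7.5 × 10⁻³ kg m⁻⁴
  126–203 m: Δρ/Δz = 0.59/77 = 7.7 × 10⁻³ kg m⁻⁴
  203–232 m: Δρ/Δz = 0.26/29 = 9.0 × 10⁻³ kg m⁻⁴
The largest gradient is in the 114–122 m interval — the pycnocline.

114–122 m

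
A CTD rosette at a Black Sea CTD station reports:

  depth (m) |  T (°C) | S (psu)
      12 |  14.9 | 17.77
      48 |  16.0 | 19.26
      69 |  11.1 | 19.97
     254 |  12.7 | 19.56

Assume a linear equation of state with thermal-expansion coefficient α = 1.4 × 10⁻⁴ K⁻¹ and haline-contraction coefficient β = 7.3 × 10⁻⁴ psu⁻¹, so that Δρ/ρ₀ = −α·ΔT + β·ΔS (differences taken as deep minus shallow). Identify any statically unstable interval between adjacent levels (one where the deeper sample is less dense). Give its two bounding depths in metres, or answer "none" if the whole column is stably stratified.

Evaluate Δρ/ρ₀ = −αΔT + βΔS across each adjacent pair:
  12–48 m: −αΔT+βΔS = −(1.4 × 10⁻⁴)(+1.1)+(7.3 × 10⁻⁴)(+1.49) = 9.3 × 10⁻⁴ → stable
  48–69 m: −αΔT+βΔS = −(1.4 × 10⁻⁴)(-4.9)+(7.3 × 10⁻⁴)(+0.71) = 1.2 × 10⁻³ → stable
  69–254 m: −αΔT+βΔS = −(1.4 × 10⁻⁴)(+1.6)+(7.3 × 10⁻⁴)(-0.41) = -5.2 × 10⁻⁴ → UNSTABLE
The 69–254 m interval has Δρ < 0: lighter water underlies denser water.

69–254 m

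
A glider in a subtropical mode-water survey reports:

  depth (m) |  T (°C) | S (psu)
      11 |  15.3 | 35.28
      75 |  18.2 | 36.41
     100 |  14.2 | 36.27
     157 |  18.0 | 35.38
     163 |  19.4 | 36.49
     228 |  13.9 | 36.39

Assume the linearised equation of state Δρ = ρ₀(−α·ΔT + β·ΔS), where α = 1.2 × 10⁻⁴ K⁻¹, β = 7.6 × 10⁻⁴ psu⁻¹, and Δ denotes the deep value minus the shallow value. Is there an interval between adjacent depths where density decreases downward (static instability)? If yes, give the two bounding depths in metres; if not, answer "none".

100–157 m

Evaluate Δρ/ρ₀ = −αΔT + βΔS across each adjacent pair:
  11–75 m: −αΔT+βΔS = −(1.2 × 10⁻⁴)(+2.9)+(7.6 × 10⁻⁴)(+1.13) = 5.1 × 10⁻⁴ → stable
  75–100 m: −αΔT+βΔS = −(1.2 × 10⁻⁴)(-4.0)+(7.6 × 10⁻⁴)(-0.14) = 3.7 × 10⁻⁴ → stable
  100–157 m: −αΔT+βΔS = −(1.2 × 10⁻⁴)(+3.8)+(7.6 × 10⁻⁴)(-0.89) = -1.1 × 10⁻³ → UNSTABLE
  157–163 m: −αΔT+βΔS = −(1.2 × 10⁻⁴)(+1.4)+(7.6 × 10⁻⁴)(+1.11) = 6.8 × 10⁻⁴ → stable
  163–228 m: −αΔT+βΔS = −(1.2 × 10⁻⁴)(-5.5)+(7.6 × 10⁻⁴)(-0.10) = 5.8 × 10⁻⁴ → stable
The 100–157 m interval has Δρ < 0: lighter water underlies denser water.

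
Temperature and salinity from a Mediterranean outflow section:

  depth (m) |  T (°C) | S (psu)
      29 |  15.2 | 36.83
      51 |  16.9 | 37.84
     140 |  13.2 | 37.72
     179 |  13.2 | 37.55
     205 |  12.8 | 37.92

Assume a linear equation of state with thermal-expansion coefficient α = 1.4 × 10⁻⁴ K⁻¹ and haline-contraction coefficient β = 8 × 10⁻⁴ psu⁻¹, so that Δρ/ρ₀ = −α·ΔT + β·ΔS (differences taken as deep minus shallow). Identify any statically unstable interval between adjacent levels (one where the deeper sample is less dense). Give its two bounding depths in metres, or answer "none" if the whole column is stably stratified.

Evaluate Δρ/ρ₀ = −αΔT + βΔS across each adjacent pair:
  29–51 m: −αΔT+βΔS = −(1.4 × 10⁻⁴)(+1.7)+(8 × 10⁻⁴)(+1.01) = 5.7 × 10⁻⁴ → stable
  51–140 m: −αΔT+βΔS = −(1.4 × 10⁻⁴)(-3.7)+(8 × 10⁻⁴)(-0.12) = 4.2 × 10⁻⁴ → stable
  140–179 m: −αΔT+βΔS = −(1.4 × 10⁻⁴)(+0.0)+(8 × 10⁻⁴)(-0.17) = -1.4 × 10⁻⁴ → UNSTABLE
  179–205 m: −αΔT+βΔS = −(1.4 × 10⁻⁴)(-0.4)+(8 × 10⁻⁴)(+0.37) = 3.5 × 10⁻⁴ → stable
The 140–179 m interval has Δρ < 0: lighter water underlies denser water.

140–179 m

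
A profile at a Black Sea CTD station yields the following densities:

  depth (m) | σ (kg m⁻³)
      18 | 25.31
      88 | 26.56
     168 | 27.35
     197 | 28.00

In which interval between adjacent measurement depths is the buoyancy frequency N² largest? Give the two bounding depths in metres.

Compute the density gradient over each adjacent pair:
  18–88 m: Δρ/Δz = 1.25/70 = 0.018 kg m⁻⁴
  88–168 m: Δρ/Δz = 0.79/80 = 9.9 × 10⁻³ kg m⁻⁴
  168–197 m: Δρ/Δz = 0.65/29 = 0.022 kg m⁻⁴
The largest gradient is in the 168–197 m interval — the pycnocline.

168–197 m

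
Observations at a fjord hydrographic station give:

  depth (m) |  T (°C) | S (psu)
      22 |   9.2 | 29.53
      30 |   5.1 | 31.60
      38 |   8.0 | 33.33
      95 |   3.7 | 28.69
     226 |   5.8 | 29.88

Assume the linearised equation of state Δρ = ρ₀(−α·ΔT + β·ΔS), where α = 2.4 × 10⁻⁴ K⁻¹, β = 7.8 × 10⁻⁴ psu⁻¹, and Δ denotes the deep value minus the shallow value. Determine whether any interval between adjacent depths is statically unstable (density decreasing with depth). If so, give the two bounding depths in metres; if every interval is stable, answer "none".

38–95 m

Evaluate Δρ/ρ₀ = −αΔT + βΔS across each adjacent pair:
  22–30 m: −αΔT+βΔS = −(2.4 × 10⁻⁴)(-4.1)+(7.8 × 10⁻⁴)(+2.07) = 2.6 × 10⁻³ → stable
  30–38 m: −αΔT+βΔS = −(2.4 × 10⁻⁴)(+2.9)+(7.8 × 10⁻⁴)(+1.73) = 6.5 × 10⁻⁴ → stable
  38–95 m: −αΔT+βΔS = −(2.4 × 10⁻⁴)(-4.3)+(7.8 × 10⁻⁴)(-4.64) = -2.6 × 10⁻³ → UNSTABLE
  95–226 m: −αΔT+βΔS = −(2.4 × 10⁻⁴)(+2.1)+(7.8 × 10⁻⁴)(+1.19) = 4.2 × 10⁻⁴ → stable
The 38–95 m interval has Δρ < 0: lighter water underlies denser water.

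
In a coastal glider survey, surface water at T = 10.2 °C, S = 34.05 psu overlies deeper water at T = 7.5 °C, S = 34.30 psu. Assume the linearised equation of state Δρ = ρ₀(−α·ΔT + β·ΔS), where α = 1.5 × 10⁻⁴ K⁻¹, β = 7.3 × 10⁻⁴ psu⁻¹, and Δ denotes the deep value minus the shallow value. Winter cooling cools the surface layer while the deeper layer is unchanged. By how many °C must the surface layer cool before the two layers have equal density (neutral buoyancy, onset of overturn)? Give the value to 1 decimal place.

Neutral buoyancy requires Δρ = 0, i.e. −α(T_deep − T_surf′) + β(S_deep − S_surf) = 0.
T_surf′ = T_deep − (β/α)·ΔS = 7.5 − (7.3 × 10⁻⁴/1.5 × 10⁻⁴)·(+0.25) = 6.283 °C.
Cooling required: 10.2 − (6.283) = 3.917 °C.

3.9 °C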